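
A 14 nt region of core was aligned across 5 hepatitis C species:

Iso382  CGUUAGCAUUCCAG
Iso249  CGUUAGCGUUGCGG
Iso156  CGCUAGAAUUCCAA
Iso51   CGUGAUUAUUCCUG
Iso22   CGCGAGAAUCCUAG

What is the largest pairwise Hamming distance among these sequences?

Pairwise Hamming distances:
  Iso382 vs Iso249: 3
  Iso382 vs Iso156: 3
  Iso382 vs Iso51: 4
  Iso382 vs Iso22: 5
  Iso249 vs Iso156: 6
  Iso249 vs Iso51: 6
  Iso249 vs Iso22: 8
  Iso156 vs Iso51: 6
  Iso156 vs Iso22: 4
  Iso51 vs Iso22: 6
The largest is 8, between Iso249 and Iso22.

8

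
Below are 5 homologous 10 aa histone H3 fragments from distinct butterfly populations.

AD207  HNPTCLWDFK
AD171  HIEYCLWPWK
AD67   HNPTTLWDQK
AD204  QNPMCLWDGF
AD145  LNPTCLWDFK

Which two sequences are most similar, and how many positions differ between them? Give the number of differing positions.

Pairwise Hamming distances:
  AD207 vs AD171: 5
  AD207 vs AD67: 2
  AD207 vs AD204: 4
  AD207 vs AD145: 1
  AD171 vs AD67: 6
  AD171 vs AD204: 7
  AD171 vs AD145: 6
  AD67 vs AD204: 5
  AD67 vs AD145: 3
  AD204 vs AD145: 4
The smallest is 1, between AD207 and AD145.

1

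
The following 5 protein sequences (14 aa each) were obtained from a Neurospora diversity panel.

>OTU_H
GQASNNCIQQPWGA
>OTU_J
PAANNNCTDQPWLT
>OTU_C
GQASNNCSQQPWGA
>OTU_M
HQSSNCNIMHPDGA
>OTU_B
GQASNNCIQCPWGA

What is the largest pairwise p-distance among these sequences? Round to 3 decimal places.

Pairwise Hamming distances:
  OTU_H vs OTU_J: 7
  OTU_H vs OTU_C: 1
  OTU_H vs OTU_M: 7
  OTU_H vs OTU_B: 1
  OTU_J vs OTU_C: 7
  OTU_J vs OTU_M: 12
  OTU_J vs OTU_B: 8
  OTU_C vs OTU_M: 8
  OTU_C vs OTU_B: 2
  OTU_M vs OTU_B: 7
The largest is 12 mismatches, between OTU_J and OTU_M; p = 12/14 = 0.857.

0.857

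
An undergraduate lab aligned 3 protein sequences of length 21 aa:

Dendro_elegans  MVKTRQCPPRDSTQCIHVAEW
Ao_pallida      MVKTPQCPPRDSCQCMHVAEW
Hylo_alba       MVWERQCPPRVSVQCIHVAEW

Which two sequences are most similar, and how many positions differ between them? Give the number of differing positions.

3

Pairwise Hamming distances:
  Dendro_elegans vs Ao_pallida: 3
  Dendro_elegans vs Hylo_alba: 4
  Ao_pallida vs Hylo_alba: 6
The smallest is 3, between Dendro_elegans and Ao_pallida.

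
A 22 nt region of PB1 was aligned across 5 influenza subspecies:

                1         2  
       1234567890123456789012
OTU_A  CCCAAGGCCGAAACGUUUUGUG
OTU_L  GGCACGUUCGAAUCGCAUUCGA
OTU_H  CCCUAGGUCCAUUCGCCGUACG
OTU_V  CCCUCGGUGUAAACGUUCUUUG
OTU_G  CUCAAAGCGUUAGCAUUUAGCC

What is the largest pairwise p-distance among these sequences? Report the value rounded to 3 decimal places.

0.773

Pairwise Hamming distances:
  OTU_A vs OTU_L: 11
  OTU_A vs OTU_H: 10
  OTU_A vs OTU_V: 7
  OTU_A vs OTU_G: 10
  OTU_L vs OTU_H: 12
  OTU_L vs OTU_V: 13
  OTU_L vs OTU_G: 17
  OTU_H vs OTU_V: 10
  OTU_H vs OTU_G: 16
  OTU_V vs OTU_G: 13
The largest is 17 mismatches, between OTU_L and OTU_G; p = 17/22 = 0.773.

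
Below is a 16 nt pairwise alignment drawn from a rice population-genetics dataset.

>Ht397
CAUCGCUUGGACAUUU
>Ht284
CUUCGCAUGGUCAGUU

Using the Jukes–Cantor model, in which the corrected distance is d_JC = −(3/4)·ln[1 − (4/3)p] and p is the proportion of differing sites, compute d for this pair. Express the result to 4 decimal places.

0.3041

The sequences differ at positions 2 (A/U), 7 (U/A), 11 (A/U), 14 (U/G).
p = 4/16 = 0.250000.
d = −0.75 · ln(1 − (4/3)·0.250000) = −0.75 · ln(0.666667) = −0.75 · (-0.405465) = 0.3041.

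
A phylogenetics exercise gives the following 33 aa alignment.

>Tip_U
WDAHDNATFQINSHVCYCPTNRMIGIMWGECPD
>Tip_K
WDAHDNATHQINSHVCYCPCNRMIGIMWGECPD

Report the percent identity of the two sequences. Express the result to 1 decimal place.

93.9%

Differing sites — 9:F/H; 20:T/C.
31 of the 33 sites match, so the percent identity is 31/33 × 100 = 93.9%.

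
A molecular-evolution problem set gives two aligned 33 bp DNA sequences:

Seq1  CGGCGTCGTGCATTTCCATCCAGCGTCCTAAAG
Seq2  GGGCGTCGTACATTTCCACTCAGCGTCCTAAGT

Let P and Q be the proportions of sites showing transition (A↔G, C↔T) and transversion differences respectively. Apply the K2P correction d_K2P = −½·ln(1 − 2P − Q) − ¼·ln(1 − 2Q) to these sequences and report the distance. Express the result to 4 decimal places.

0.2128

Mismatches occur at site 1 (C↔G, transversion), site 10 (G↔A, transition), site 19 (T↔C, transition), site 20 (C↔T, transition), site 32 (A↔G, transition), site 33 (G↔T, transversion).
Of the 6 differences, 4 transitions and 2 transversions over 33 sites: P = 4/33 = 0.121212, Q = 2/33 = 0.060606.
d = −0.5·ln(0.696970) − 0.25·ln(0.878788) = −0.5·(-0.361013) − 0.25·(-0.129212) = 0.2128.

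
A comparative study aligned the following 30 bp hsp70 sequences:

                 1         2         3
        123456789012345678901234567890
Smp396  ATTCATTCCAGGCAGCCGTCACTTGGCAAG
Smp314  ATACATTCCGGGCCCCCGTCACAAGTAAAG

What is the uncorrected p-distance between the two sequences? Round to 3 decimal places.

Mismatches occur at site 3 (T/A), site 10 (A/G), site 14 (A/C), site 15 (G/C), site 23 (T/A), site 24 (T/A), site 26 (G/T), site 27 (C/A).
There are 8 differences over 30 sites, so p = 8/30 = 0.267.

0.267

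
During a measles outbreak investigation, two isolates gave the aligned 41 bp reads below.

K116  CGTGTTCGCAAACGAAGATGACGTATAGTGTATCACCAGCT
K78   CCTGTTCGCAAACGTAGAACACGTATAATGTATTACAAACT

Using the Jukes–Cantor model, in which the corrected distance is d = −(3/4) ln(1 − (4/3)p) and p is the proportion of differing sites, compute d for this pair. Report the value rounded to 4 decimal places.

Mismatches occur at site 2 (G/C), site 15 (A/T), site 19 (T/A), site 20 (G/C), site 28 (G/A), site 34 (C/T), site 37 (C/A), site 39 (G/A).
p = 8/41 = 0.195122.
d = −0.75 · ln(1 − (4/3)·0.195122) = −0.75 · ln(0.739837) = −0.75 · (-0.301325) = 0.2260.

0.2260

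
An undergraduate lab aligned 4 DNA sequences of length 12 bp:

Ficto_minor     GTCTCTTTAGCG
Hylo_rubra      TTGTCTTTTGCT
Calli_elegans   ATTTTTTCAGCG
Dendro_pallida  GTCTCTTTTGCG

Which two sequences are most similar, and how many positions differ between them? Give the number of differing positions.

Pairwise Hamming distances:
  Ficto_minor vs Hylo_rubra: 4
  Ficto_minor vs Calli_elegans: 4
  Ficto_minor vs Dendro_pallida: 1
  Hylo_rubra vs Calli_elegans: 6
  Hylo_rubra vs Dendro_pallida: 3
  Calli_elegans vs Dendro_pallida: 5
The smallest is 1, between Ficto_minor and Dendro_pallida.

1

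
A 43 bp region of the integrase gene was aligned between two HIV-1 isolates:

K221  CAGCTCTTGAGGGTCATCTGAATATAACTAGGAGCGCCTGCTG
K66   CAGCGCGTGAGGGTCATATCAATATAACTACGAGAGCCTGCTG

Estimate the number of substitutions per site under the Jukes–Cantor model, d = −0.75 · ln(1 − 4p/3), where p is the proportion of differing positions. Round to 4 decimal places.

0.1544

The sequences differ at positions 5 (T/G), 7 (T/G), 18 (C/A), 20 (G/C), 31 (G/C), 35 (C/A).
p = 6/43 = 0.139535.
d = −0.75 · ln(1 − (4/3)·0.139535) = −0.75 · ln(0.813953) = −0.75 · (-0.205853) = 0.1544.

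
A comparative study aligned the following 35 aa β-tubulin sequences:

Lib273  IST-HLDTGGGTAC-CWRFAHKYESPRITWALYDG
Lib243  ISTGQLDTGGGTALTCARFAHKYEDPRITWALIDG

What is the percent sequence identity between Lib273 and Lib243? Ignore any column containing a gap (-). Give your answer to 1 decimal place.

Excluding the 2 gap columns leaves 33 comparable sites.
Differing sites — 5:H/Q; 14:C/L; 17:W/A; 25:S/D; 33:Y/I.
28 of the 33 comparable sites match, so the percent identity is 28/33 × 100 = 84.8%.

84.8%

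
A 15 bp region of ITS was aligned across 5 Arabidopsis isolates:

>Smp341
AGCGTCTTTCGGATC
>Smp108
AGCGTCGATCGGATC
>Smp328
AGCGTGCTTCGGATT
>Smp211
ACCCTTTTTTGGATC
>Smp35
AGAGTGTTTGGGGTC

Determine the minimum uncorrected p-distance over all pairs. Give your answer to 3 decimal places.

Pairwise Hamming distances:
  Smp341 vs Smp108: 2
  Smp341 vs Smp328: 3
  Smp341 vs Smp211: 4
  Smp341 vs Smp35: 4
  Smp108 vs Smp328: 4
  Smp108 vs Smp211: 6
  Smp108 vs Smp35: 6
  Smp328 vs Smp211: 6
  Smp328 vs Smp35: 5
  Smp211 vs Smp35: 6
The smallest is 2 mismatches, between Smp341 and Smp108; p = 2/15 = 0.133.

0.133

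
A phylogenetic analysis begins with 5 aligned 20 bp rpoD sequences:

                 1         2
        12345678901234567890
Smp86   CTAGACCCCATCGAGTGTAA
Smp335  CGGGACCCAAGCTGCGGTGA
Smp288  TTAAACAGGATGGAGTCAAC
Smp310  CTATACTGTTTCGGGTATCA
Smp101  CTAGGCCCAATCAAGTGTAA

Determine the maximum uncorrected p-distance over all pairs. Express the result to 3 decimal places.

Pairwise Hamming distances:
  Smp86 vs Smp335: 9
  Smp86 vs Smp288: 9
  Smp86 vs Smp310: 8
  Smp86 vs Smp101: 3
  Smp335 vs Smp288: 17
  Smp335 vs Smp310: 13
  Smp335 vs Smp101: 9
  Smp288 vs Smp310: 11
  Smp288 vs Smp101: 11
  Smp310 vs Smp101: 10
The largest is 17 mismatches, between Smp335 and Smp288; p = 17/20 = 0.850.

0.850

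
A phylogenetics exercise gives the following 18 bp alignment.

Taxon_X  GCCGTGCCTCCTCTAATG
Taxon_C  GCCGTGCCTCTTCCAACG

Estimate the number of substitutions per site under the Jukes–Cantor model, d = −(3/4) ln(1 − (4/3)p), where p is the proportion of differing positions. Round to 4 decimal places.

0.1885

The sequences differ at positions 11 (C/T), 14 (T/C), 17 (T/C).
p = 3/18 = 0.166667.
d = −0.75 · ln(1 − (4/3)·0.166667) = −0.75 · ln(0.777777) = −0.75 · (-0.251315) = 0.1885.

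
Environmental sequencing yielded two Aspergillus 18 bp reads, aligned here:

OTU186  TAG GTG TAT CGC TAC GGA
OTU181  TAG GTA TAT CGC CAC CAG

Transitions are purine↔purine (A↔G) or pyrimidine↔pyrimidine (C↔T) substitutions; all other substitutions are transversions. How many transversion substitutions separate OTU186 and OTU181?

The sequences differ at positions 6 (G/A, transition), 13 (T/C, transition), 16 (G/C, transversion), 17 (G/A, transition), 18 (A/G, transition).
Of the 5 differences, 4 transitions and 1 transversion, so the answer is 1.

1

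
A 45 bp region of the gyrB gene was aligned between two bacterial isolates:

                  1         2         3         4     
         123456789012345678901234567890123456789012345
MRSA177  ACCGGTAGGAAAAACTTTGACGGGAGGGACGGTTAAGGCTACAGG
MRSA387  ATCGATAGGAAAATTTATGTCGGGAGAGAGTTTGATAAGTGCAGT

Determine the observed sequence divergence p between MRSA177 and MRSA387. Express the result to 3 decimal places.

The sequences differ at positions 2 (C/T), 5 (G/A), 14 (A/T), 15 (C/T), 17 (T/A), 20 (A/T), 27 (G/A), 30 (C/G), 31 (G/T), 32 (G/T), 34 (T/G), 36 (A/T), 37 (G/A), 38 (G/A), 39 (C/G), 41 (A/G), 45 (G/T).
There are 17 differences over 45 sites, so p = 17/45 = 0.378.

0.378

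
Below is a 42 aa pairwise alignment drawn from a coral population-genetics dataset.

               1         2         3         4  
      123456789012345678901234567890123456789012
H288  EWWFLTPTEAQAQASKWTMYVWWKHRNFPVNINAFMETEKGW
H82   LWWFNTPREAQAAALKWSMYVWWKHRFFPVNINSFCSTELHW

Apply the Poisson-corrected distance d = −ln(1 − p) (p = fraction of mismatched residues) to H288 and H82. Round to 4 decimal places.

The sequences differ at positions 1 (E/L), 5 (L/N), 8 (T/R), 13 (Q/A), 15 (S/L), 18 (T/S), 27 (N/F), 34 (A/S), 36 (M/C), 37 (E/S), 40 (K/L), 41 (G/H).
p = 12/42 = 0.285714.
d = −ln(1 − 0.285714) = −ln(0.714286) = 0.3365.

0.3365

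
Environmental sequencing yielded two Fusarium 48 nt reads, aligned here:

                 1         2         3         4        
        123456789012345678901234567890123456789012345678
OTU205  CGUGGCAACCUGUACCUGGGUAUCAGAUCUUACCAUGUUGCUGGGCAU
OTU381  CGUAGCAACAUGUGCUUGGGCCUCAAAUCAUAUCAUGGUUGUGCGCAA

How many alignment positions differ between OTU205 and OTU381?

14

Differing sites — 4:G/A; 10:C/A; 14:A/G; 16:C/U; 21:U/C; 22:A/C; 26:G/A; 30:U/A; 33:C/U; 38:U/G; 40:G/U; 41:C/G; 44:G/C; 48:U/A.
That gives 14 mismatches out of 48 aligned sites, so the Hamming distance is 14.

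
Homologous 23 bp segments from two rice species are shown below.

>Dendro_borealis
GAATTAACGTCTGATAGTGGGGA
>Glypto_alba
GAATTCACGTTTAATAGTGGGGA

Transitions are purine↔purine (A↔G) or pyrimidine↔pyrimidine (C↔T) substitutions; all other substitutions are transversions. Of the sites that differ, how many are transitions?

Differing sites — 6:A/C (Tv); 11:C/T (Ti); 13:G/A (Ti).
Of the 3 differences, 2 transitions and 1 transversion, so the answer is 2.

2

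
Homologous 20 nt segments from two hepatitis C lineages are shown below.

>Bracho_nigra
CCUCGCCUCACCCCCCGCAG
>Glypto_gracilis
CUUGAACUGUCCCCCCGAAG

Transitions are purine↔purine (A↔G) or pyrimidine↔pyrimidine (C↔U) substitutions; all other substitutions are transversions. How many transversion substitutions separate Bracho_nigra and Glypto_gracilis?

5

The sequences differ at positions 2 (C/U, transition), 4 (C/G, transversion), 5 (G/A, transition), 6 (C/A, transversion), 9 (C/G, transversion), 10 (A/U, transversion), 18 (C/A, transversion).
Of the 7 differences, 2 transitions and 5 transversions, so the answer is 5.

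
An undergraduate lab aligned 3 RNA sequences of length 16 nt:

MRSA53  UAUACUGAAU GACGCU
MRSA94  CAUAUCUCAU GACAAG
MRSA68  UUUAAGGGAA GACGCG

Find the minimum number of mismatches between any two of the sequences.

Pairwise Hamming distances:
  MRSA53 vs MRSA94: 8
  MRSA53 vs MRSA68: 6
  MRSA94 vs MRSA68: 9
The smallest is 6, between MRSA53 and MRSA68.

6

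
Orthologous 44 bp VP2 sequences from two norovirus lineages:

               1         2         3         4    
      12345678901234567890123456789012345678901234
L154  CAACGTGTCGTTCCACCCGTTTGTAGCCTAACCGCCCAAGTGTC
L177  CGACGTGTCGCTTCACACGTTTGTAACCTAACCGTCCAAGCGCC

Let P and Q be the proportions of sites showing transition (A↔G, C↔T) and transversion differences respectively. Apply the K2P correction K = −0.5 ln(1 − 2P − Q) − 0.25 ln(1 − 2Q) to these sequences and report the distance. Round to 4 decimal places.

0.2201

Mismatches occur at site 2 (A/G, transition), site 11 (T/C, transition), site 13 (C/T, transition), site 17 (C/A, transversion), site 26 (G/A, transition), site 35 (C/T, transition), site 41 (T/C, transition), site 43 (T/C, transition).
Of the 8 differences, 7 transitions and 1 transversion over 44 sites: P = 7/44 = 0.159091, Q = 1/44 = 0.022727.
d = −0.5·ln(0.659091) − 0.25·ln(0.954546) = −0.5·(-0.416894) − 0.25·(-0.046519) = 0.2201.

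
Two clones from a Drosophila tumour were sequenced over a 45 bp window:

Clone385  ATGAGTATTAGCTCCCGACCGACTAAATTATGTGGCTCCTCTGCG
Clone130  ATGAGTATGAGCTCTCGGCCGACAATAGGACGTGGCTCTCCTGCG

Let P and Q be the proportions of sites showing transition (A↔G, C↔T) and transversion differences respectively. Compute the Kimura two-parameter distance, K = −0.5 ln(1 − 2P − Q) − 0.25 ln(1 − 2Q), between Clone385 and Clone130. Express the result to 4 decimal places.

The sequences differ at positions 9 (T/G, transversion), 15 (C/T, transition), 18 (A/G, transition), 24 (T/A, transversion), 26 (A/T, transversion), 28 (T/G, transversion), 29 (T/G, transversion), 31 (T/C, transition), 39 (C/T, transition), 40 (T/C, transition).
Of the 10 differences, 5 transitions and 5 transversions over 45 sites: P = 5/45 = 0.111111, Q = 5/45 = 0.111111.
d = −0.5·ln(0.666667) − 0.25·ln(0.777778) = −0.5·(-0.405465) − 0.25·(-0.251314) = 0.2656.

0.2656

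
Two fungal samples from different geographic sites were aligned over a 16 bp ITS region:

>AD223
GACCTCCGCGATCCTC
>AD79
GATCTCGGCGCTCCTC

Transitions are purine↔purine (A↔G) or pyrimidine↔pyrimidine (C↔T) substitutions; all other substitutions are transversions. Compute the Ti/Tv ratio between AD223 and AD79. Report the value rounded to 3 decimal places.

Mismatches occur at site 3 (C↔T, transition), site 7 (C↔G, transversion), site 11 (A↔C, transversion).
Of the 3 differences, 1 transition and 2 transversions, so Ti/Tv = 1/2 = 0.500.

0.500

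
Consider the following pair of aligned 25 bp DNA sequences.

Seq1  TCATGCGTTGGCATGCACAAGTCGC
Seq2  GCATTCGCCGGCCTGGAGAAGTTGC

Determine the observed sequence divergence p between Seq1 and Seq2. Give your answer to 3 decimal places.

The sequences differ at positions 1 (T/G), 5 (G/T), 8 (T/C), 9 (T/C), 13 (A/C), 16 (C/G), 18 (C/G), 23 (C/T).
There are 8 differences over 25 sites, so p = 8/25 = 0.320.

0.320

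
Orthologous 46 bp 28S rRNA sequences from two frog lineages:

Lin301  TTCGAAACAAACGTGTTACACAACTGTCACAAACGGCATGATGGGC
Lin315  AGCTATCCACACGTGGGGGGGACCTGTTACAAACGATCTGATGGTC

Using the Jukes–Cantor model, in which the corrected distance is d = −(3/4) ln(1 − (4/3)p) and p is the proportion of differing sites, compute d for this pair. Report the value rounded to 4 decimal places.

0.5532

The sequences differ at positions 1 (T/A), 2 (T/G), 4 (G/T), 6 (A/T), 7 (A/C), 10 (A/C), 16 (T/G), 17 (T/G), 18 (A/G), 19 (C/G), 20 (A/G), 21 (C/G), 23 (A/C), 28 (C/T), 36 (G/A), 37 (C/T), 38 (A/C), 45 (G/T).
p = 18/46 = 0.391304.
d = −0.75 · ln(1 − (4/3)·0.391304) = −0.75 · ln(0.478261) = −0.75 · (-0.737599) = 0.5532.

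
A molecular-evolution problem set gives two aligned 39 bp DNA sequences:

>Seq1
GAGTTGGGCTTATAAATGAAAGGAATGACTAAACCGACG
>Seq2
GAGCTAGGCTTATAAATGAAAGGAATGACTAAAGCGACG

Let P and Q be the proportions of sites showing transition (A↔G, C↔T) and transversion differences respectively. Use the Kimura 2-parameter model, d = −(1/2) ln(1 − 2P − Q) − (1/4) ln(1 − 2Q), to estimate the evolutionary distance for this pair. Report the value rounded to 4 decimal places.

0.0818

Differing sites — 4:T/C (Ti); 6:G/A (Ti); 34:C/G (Tv).
Of the 3 differences, 2 transitions and 1 transversion over 39 sites: P = 2/39 = 0.051282, Q = 1/39 = 0.025641.
d = −0.5·ln(0.871795) − 0.25·ln(0.948718) = −0.5·(-0.137201) − 0.25·(-0.052644) = 0.0818.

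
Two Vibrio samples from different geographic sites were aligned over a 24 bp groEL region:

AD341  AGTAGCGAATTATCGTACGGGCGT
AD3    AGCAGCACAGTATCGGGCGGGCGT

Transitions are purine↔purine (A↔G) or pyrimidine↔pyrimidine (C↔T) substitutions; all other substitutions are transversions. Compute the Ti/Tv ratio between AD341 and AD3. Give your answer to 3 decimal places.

Differing sites — 3:T/C (Ti); 7:G/A (Ti); 8:A/C (Tv); 10:T/G (Tv); 16:T/G (Tv); 17:A/G (Ti).
Of the 6 differences, 3 transitions and 3 transversions, so Ti/Tv = 3/3 = 1.000.

1.000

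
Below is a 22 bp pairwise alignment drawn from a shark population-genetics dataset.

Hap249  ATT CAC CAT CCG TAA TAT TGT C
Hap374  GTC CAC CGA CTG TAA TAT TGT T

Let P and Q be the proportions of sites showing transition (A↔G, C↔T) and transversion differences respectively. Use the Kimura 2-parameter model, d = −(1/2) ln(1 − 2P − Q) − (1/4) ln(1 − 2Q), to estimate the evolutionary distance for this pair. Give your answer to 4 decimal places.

Mismatches occur at site 1 (A→G, transition), site 3 (T→C, transition), site 8 (A→G, transition), site 9 (T→A, transversion), site 11 (C→T, transition), site 22 (C→T, transition).
Of the 6 differences, 5 transitions and 1 transversion over 22 sites: P = 5/22 = 0.227273, Q = 1/22 = 0.045455.
d = −0.5·ln(0.499999) − 0.25·ln(0.909090) = −0.5·(-0.693149) − 0.25·(-0.095311) = 0.3704.

0.3704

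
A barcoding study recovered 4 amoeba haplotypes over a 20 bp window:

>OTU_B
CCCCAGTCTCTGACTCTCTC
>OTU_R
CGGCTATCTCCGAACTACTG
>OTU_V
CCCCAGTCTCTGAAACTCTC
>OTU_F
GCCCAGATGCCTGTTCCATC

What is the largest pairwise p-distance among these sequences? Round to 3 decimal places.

Pairwise Hamming distances:
  OTU_B vs OTU_R: 10
  OTU_B vs OTU_V: 2
  OTU_B vs OTU_F: 10
  OTU_R vs OTU_V: 9
  OTU_R vs OTU_F: 16
  OTU_V vs OTU_F: 11
The largest is 16 mismatches, between OTU_R and OTU_F; p = 16/20 = 0.800.

0.800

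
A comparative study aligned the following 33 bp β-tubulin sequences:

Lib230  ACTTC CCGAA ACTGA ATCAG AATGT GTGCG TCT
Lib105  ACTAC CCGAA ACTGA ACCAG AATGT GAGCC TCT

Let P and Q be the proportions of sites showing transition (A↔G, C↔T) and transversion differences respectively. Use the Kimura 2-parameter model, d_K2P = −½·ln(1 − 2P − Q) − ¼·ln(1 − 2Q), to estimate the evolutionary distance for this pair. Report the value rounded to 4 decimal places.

0.1323

The sequences differ at positions 4 (T/A, transversion), 17 (T/C, transition), 27 (T/A, transversion), 30 (G/C, transversion).
Of the 4 differences, 1 transition and 3 transversions over 33 sites: P = 1/33 = 0.030303, Q = 3/33 = 0.090909.
d = −0.5·ln(0.848485) − 0.25·ln(0.818182) = −0.5·(-0.164303) − 0.25·(-0.200670) = 0.1323.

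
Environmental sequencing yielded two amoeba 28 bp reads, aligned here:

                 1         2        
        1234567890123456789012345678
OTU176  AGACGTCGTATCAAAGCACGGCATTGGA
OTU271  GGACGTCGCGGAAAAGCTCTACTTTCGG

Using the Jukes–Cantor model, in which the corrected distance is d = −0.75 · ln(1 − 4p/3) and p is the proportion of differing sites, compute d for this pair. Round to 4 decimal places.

The sequences differ at positions 1 (A/G), 9 (T/C), 10 (A/G), 11 (T/G), 12 (C/A), 18 (A/T), 20 (G/T), 21 (G/A), 23 (A/T), 26 (G/C), 28 (A/G).
p = 11/28 = 0.392857.
d = −0.75 · ln(1 − (4/3)·0.392857) = −0.75 · ln(0.476191) = −0.75 · (-0.741936) = 0.5565.

0.5565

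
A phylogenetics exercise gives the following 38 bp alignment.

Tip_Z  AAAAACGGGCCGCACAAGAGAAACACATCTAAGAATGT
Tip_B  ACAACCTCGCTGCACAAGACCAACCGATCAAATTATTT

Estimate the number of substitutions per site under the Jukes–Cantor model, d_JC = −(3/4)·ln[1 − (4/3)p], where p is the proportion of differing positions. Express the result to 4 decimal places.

0.4568

Differing sites — 2:A/C; 5:A/C; 7:G/T; 8:G/C; 11:C/T; 20:G/C; 21:A/C; 25:A/C; 26:C/G; 30:T/A; 33:G/T; 34:A/T; 37:G/T.
p = 13/38 = 0.342105.
d = −0.75 · ln(1 − (4/3)·0.342105) = −0.75 · ln(0.543860) = −0.75 · (-0.609063) = 0.4568.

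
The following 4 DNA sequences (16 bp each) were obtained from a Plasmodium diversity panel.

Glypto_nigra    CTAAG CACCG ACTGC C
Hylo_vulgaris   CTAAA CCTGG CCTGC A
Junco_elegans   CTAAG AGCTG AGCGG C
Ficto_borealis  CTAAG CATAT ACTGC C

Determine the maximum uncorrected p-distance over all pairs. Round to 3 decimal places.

Pairwise Hamming distances:
  Glypto_nigra vs Hylo_vulgaris: 6
  Glypto_nigra vs Junco_elegans: 6
  Glypto_nigra vs Ficto_borealis: 3
  Hylo_vulgaris vs Junco_elegans: 10
  Hylo_vulgaris vs Ficto_borealis: 6
  Junco_elegans vs Ficto_borealis: 8
The largest is 10 mismatches, between Hylo_vulgaris and Junco_elegans; p = 10/16 = 0.625.

0.625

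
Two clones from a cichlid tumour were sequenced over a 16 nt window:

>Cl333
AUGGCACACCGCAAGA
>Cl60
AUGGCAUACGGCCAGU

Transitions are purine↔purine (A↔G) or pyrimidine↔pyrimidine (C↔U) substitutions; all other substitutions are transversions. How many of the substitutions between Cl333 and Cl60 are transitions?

1

Mismatches occur at site 7 (C→U, transition), site 10 (C→G, transversion), site 13 (A→C, transversion), site 16 (A→U, transversion).
Of the 4 differences, 1 transition and 3 transversions, so the answer is 1.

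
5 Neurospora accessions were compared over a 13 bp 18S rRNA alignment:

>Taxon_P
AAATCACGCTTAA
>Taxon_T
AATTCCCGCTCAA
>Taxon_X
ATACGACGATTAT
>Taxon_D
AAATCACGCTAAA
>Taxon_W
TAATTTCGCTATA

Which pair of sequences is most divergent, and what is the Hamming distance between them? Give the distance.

9

Pairwise Hamming distances:
  Taxon_P vs Taxon_T: 3
  Taxon_P vs Taxon_X: 5
  Taxon_P vs Taxon_D: 1
  Taxon_P vs Taxon_W: 5
  Taxon_T vs Taxon_X: 8
  Taxon_T vs Taxon_D: 3
  Taxon_T vs Taxon_W: 6
  Taxon_X vs Taxon_D: 6
  Taxon_X vs Taxon_W: 9
  Taxon_D vs Taxon_W: 4
The largest is 9, between Taxon_X and Taxon_W.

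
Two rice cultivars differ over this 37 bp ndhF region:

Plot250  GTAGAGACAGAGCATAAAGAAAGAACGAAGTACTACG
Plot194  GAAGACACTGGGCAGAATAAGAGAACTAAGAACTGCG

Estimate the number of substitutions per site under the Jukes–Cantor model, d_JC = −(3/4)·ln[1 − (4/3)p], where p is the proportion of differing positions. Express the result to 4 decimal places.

Differing sites — 2:T/A; 6:G/C; 9:A/T; 11:A/G; 15:T/G; 18:A/T; 19:G/A; 21:A/G; 27:G/T; 31:T/A; 35:A/G.
p = 11/37 = 0.297297.
d = −0.75 · ln(1 − (4/3)·0.297297) = −0.75 · ln(0.603604) = −0.75 · (-0.504837) = 0.3786.

0.3786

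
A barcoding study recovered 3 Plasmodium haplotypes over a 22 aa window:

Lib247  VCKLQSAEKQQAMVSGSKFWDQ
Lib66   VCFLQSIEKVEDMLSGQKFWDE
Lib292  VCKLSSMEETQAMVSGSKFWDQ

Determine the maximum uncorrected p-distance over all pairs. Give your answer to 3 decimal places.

Pairwise Hamming distances:
  Lib247 vs Lib66: 8
  Lib247 vs Lib292: 4
  Lib66 vs Lib292: 10
The largest is 10 mismatches, between Lib66 and Lib292; p = 10/22 = 0.455.

0.455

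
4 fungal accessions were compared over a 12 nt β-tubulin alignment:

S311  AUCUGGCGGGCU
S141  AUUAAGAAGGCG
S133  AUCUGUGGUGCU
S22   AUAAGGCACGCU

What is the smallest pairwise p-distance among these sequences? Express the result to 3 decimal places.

Pairwise Hamming distances:
  S311 vs S141: 6
  S311 vs S133: 3
  S311 vs S22: 4
  S141 vs S133: 8
  S141 vs S22: 5
  S133 vs S22: 6
The smallest is 3 mismatches, between S311 and S133; p = 3/12 = 0.250.

0.250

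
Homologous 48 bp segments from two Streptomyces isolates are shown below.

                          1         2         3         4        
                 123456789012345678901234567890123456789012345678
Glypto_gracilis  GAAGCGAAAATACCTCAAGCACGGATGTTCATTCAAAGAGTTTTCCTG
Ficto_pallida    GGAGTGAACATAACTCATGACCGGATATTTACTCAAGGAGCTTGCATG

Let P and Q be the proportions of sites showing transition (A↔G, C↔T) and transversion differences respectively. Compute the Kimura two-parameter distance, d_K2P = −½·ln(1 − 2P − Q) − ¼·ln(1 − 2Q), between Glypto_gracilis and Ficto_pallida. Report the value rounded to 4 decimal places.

Mismatches occur at site 2 (A↔G, transition), site 5 (C↔T, transition), site 9 (A↔C, transversion), site 13 (C↔A, transversion), site 18 (A↔T, transversion), site 20 (C↔A, transversion), site 21 (A↔C, transversion), site 27 (G↔A, transition), site 30 (C↔T, transition), site 32 (T↔C, transition), site 37 (A↔G, transition), site 41 (T↔C, transition), site 44 (T↔G, transversion), site 46 (C↔A, transversion).
Of the 14 differences, 7 transitions and 7 transversions over 48 sites: P = 7/48 = 0.145833, Q = 7/48 = 0.145833.
d = −0.5·ln(0.562501) − 0.25·ln(0.708334) = −0.5·(-0.575362) − 0.25·(-0.344840) = 0.3739.

0.3739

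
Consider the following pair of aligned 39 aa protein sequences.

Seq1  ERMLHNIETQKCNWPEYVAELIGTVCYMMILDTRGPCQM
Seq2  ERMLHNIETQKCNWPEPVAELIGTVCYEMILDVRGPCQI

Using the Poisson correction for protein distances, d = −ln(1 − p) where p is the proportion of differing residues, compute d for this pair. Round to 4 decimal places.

The sequences differ at positions 17 (Y/P), 28 (M/E), 33 (T/V), 39 (M/I).
p = 4/39 = 0.102564.
d = −ln(1 − 0.102564) = −ln(0.897436) = 0.1082.

0.1082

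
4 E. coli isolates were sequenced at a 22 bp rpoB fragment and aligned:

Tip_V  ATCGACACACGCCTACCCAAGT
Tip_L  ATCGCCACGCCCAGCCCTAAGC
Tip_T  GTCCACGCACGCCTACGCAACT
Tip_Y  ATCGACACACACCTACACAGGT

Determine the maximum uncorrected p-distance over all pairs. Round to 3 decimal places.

0.591

Pairwise Hamming distances:
  Tip_V vs Tip_L: 8
  Tip_V vs Tip_T: 5
  Tip_V vs Tip_Y: 3
  Tip_L vs Tip_T: 13
  Tip_L vs Tip_Y: 10
  Tip_T vs Tip_Y: 7
The largest is 13 mismatches, between Tip_L and Tip_T; p = 13/22 = 0.591.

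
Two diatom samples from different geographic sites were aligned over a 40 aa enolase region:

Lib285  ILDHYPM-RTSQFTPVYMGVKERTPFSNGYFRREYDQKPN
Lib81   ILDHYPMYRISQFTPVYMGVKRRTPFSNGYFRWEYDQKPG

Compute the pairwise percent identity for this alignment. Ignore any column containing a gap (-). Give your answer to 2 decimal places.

89.74%

Excluding the 1 gap column leaves 39 comparable sites.
The sequences differ at positions 10 (T/I), 22 (E/R), 33 (R/W), 40 (N/G).
35 of the 39 comparable sites match, so the percent identity is 35/39 × 100 = 89.74%.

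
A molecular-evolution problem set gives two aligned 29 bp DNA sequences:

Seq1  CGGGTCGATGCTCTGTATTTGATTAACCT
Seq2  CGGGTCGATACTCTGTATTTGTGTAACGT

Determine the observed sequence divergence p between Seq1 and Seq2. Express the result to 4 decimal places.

0.1379

Mismatches occur at site 10 (G/A), site 22 (A/T), site 23 (T/G), site 28 (C/G).
There are 4 differences over 29 sites, so p = 4/29 = 0.1379.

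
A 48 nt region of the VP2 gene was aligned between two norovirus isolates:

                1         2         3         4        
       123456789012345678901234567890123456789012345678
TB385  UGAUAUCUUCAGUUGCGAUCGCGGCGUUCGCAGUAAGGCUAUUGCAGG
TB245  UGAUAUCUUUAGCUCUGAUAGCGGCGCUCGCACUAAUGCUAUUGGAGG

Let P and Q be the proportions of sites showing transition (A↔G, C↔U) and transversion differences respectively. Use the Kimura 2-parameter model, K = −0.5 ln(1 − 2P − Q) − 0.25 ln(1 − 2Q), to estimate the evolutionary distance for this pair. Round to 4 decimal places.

The sequences differ at positions 10 (C/U, transition), 13 (U/C, transition), 15 (G/C, transversion), 16 (C/U, transition), 20 (C/A, transversion), 27 (U/C, transition), 33 (G/C, transversion), 37 (G/U, transversion), 45 (C/G, transversion).
Of the 9 differences, 4 transitions and 5 transversions over 48 sites: P = 4/48 = 0.083333, Q = 5/48 = 0.104167.
d = −0.5·ln(0.729167) − 0.25·ln(0.791666) = −0.5·(-0.315852) − 0.25·(-0.233616) = 0.2163.

0.2163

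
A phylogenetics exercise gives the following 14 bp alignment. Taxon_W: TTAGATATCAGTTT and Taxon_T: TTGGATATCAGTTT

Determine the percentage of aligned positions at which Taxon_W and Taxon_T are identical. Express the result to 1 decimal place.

92.9%

Differing sites — 3:A/G.
13 of the 14 sites match, so the percent identity is 13/14 × 100 = 92.9%.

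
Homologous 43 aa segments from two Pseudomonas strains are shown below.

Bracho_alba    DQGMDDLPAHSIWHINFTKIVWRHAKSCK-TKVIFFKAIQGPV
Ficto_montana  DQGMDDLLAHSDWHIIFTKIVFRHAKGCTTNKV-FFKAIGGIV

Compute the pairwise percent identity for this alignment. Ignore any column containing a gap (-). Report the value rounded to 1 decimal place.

78.0%

Excluding the 2 gap columns leaves 41 comparable sites.
The sequences differ at positions 8 (P/L), 12 (I/D), 16 (N/I), 22 (W/F), 27 (S/G), 29 (K/T), 31 (T/N), 40 (Q/G), 42 (P/I).
32 of the 41 comparable sites match, so the percent identity is 32/41 × 100 = 78.0%.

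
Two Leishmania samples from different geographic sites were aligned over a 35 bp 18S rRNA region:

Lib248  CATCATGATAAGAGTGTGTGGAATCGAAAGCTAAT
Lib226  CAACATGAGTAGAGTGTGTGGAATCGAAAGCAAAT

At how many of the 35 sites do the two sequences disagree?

Mismatches occur at site 3 (T↔A), site 9 (T↔G), site 10 (A↔T), site 32 (T↔A).
That gives 4 mismatches out of 35 aligned sites, so the Hamming distance is 4.

4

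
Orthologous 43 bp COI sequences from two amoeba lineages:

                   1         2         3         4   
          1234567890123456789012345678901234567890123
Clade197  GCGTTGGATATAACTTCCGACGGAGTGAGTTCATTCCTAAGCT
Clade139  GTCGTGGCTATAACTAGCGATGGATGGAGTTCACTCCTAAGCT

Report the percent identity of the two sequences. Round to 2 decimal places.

76.74%

The sequences differ at positions 2 (C/T), 3 (G/C), 4 (T/G), 8 (A/C), 16 (T/A), 17 (C/G), 21 (C/T), 25 (G/T), 26 (T/G), 34 (T/C).
33 of the 43 sites match, so the percent identity is 33/43 × 100 = 76.74%.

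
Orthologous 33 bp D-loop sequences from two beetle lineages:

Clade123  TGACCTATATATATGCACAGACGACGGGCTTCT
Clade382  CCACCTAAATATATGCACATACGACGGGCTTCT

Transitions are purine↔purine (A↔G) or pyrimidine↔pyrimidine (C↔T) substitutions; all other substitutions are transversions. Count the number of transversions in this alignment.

3

The sequences differ at positions 1 (T/C, transition), 2 (G/C, transversion), 8 (T/A, transversion), 20 (G/T, transversion).
Of the 4 differences, 1 transition and 3 transversions, so the answer is 3.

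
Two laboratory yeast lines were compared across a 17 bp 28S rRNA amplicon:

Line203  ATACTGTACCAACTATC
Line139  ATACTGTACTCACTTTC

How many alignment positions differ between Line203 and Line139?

Mismatches occur at site 10 (C/T), site 11 (A/C), site 15 (A/T).
That gives 3 mismatches out of 17 aligned sites, so the Hamming distance is 3.

3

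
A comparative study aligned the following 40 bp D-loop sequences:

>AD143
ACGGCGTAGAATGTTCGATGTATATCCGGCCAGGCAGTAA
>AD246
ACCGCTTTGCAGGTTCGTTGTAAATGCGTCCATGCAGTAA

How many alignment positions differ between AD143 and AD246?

10

Mismatches occur at site 3 (G→C), site 6 (G→T), site 8 (A→T), site 10 (A→C), site 12 (T→G), site 18 (A→T), site 23 (T→A), site 26 (C→G), site 29 (G→T), site 33 (G→T).
That gives 10 mismatches out of 40 aligned sites, so the Hamming distance is 10.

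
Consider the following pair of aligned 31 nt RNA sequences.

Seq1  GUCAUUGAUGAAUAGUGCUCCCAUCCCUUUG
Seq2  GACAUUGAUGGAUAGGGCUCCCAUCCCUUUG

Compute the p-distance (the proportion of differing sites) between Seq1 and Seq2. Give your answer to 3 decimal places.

0.097

Mismatches occur at site 2 (U/A), site 11 (A/G), site 16 (U/G).
There are 3 differences over 31 sites, so p = 3/31 = 0.097.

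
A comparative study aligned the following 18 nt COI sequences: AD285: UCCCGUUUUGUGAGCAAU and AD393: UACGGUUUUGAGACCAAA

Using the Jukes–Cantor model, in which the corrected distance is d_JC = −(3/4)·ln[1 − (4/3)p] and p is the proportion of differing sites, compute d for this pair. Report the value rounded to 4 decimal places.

Differing sites — 2:C/A; 4:C/G; 11:U/A; 14:G/C; 18:U/A.
p = 5/18 = 0.277778.
d = −0.75 · ln(1 − (4/3)·0.277778) = −0.75 · ln(0.629629) = −0.75 · (-0.462625) = 0.3470.

0.3470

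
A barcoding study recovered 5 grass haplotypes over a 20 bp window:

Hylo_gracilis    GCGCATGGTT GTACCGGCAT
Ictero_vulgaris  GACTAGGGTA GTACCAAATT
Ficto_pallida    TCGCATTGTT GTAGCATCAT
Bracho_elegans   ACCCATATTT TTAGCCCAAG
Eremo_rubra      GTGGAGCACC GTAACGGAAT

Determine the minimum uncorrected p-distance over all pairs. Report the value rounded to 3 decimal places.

0.250

Pairwise Hamming distances:
  Hylo_gracilis vs Ictero_vulgaris: 9
  Hylo_gracilis vs Ficto_pallida: 5
  Hylo_gracilis vs Bracho_elegans: 10
  Hylo_gracilis vs Eremo_rubra: 9
  Ictero_vulgaris vs Ficto_pallida: 11
  Ictero_vulgaris vs Bracho_elegans: 13
  Ictero_vulgaris vs Eremo_rubra: 11
  Ficto_pallida vs Bracho_elegans: 9
  Ficto_pallida vs Eremo_rubra: 12
  Bracho_elegans vs Eremo_rubra: 14
The smallest is 5 mismatches, between Hylo_gracilis and Ficto_pallida; p = 5/20 = 0.250.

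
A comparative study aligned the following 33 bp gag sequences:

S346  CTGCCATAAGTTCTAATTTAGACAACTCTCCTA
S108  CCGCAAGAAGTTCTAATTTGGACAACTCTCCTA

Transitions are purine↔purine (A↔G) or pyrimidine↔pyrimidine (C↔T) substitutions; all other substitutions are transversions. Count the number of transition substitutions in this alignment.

2

Differing sites — 2:T/C (Ti); 5:C/A (Tv); 7:T/G (Tv); 20:A/G (Ti).
Of the 4 differences, 2 transitions and 2 transversions, so the answer is 2.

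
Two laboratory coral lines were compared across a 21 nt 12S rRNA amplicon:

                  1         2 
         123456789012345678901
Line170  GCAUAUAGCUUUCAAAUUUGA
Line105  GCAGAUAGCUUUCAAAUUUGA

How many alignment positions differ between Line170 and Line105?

1

A single mismatch occurs at site 4 (U/G).
That gives 1 mismatch out of 21 aligned sites, so the Hamming distance is 1.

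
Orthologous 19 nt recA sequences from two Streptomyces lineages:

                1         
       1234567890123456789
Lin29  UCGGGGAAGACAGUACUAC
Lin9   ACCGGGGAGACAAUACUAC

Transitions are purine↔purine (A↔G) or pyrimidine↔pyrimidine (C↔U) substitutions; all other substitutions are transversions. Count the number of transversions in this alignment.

Mismatches occur at site 1 (U→A, transversion), site 3 (G→C, transversion), site 7 (A→G, transition), site 13 (G→A, transition).
Of the 4 differences, 2 transitions and 2 transversions, so the answer is 2.

2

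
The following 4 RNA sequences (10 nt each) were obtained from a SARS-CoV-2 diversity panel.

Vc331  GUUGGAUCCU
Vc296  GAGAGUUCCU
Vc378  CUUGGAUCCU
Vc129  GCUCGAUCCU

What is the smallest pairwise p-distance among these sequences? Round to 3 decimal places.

0.100

Pairwise Hamming distances:
  Vc331 vs Vc296: 4
  Vc331 vs Vc378: 1
  Vc331 vs Vc129: 2
  Vc296 vs Vc378: 5
  Vc296 vs Vc129: 4
  Vc378 vs Vc129: 3
The smallest is 1 mismatch, between Vc331 and Vc378; p = 1/10 = 0.100.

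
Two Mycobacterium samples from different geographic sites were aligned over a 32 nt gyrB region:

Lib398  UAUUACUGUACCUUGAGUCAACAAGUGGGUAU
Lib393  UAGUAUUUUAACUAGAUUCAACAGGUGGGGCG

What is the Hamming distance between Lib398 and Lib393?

10

The sequences differ at positions 3 (U/G), 6 (C/U), 8 (G/U), 11 (C/A), 14 (U/A), 17 (G/U), 24 (A/G), 30 (U/G), 31 (A/C), 32 (U/G).
That gives 10 mismatches out of 32 aligned sites, so the Hamming distance is 10.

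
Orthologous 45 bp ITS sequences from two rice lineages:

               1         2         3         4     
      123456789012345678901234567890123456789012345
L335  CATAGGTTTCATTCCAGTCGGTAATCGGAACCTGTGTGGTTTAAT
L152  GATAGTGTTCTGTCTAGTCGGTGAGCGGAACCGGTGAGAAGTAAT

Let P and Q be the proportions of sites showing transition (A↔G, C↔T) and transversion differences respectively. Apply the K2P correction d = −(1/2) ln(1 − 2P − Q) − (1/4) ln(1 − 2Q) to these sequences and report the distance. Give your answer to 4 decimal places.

0.3666

The sequences differ at positions 1 (C/G, transversion), 6 (G/T, transversion), 7 (T/G, transversion), 11 (A/T, transversion), 12 (T/G, transversion), 15 (C/T, transition), 23 (A/G, transition), 25 (T/G, transversion), 33 (T/G, transversion), 37 (T/A, transversion), 39 (G/A, transition), 40 (T/A, transversion), 41 (T/G, transversion).
Of the 13 differences, 3 transitions and 10 transversions over 45 sites: P = 3/45 = 0.066667, Q = 10/45 = 0.222222.
d = −0.5·ln(0.644444) − 0.25·ln(0.555556) = −0.5·(-0.439367) − 0.25·(-0.587786) = 0.3666.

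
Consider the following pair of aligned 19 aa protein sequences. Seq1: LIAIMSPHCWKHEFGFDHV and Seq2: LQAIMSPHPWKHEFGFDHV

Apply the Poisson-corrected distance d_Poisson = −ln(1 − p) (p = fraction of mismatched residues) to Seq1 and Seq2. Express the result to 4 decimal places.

0.1112

The sequences differ at positions 2 (I/Q), 9 (C/P).
p = 2/19 = 0.105263.
d = −ln(1 − 0.105263) = −ln(0.894737) = 0.1112.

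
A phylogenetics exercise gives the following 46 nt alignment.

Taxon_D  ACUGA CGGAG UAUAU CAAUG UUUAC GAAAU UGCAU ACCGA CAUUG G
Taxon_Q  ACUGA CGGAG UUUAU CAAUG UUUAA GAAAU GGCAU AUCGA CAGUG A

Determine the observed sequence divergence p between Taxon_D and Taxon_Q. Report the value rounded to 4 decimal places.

0.1304

The sequences differ at positions 12 (A/U), 25 (C/A), 31 (U/G), 37 (C/U), 43 (U/G), 46 (G/A).
There are 6 differences over 46 sites, so p = 6/46 = 0.1304.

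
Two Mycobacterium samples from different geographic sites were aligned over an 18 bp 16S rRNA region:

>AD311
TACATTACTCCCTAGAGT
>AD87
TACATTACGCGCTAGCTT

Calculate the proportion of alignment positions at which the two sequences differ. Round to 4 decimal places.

Differing sites — 9:T/G; 11:C/G; 16:A/C; 17:G/T.
There are 4 differences over 18 sites, so p = 4/18 = 0.2222.

0.2222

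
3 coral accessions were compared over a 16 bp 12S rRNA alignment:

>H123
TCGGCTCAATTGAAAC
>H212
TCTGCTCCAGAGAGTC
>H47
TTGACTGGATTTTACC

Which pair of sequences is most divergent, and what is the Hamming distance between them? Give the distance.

Pairwise Hamming distances:
  H123 vs H212: 6
  H123 vs H47: 7
  H212 vs H47: 11
The largest is 11, between H212 and H47.

11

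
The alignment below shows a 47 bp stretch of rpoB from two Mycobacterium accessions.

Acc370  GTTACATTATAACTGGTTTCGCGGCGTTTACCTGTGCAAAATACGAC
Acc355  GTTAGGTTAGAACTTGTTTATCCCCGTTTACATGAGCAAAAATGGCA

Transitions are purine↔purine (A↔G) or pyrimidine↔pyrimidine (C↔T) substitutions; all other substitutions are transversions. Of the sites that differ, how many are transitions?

1

The sequences differ at positions 5 (C/G, transversion), 6 (A/G, transition), 10 (T/G, transversion), 15 (G/T, transversion), 20 (C/A, transversion), 21 (G/T, transversion), 23 (G/C, transversion), 24 (G/C, transversion), 32 (C/A, transversion), 35 (T/A, transversion), 42 (T/A, transversion), 43 (A/T, transversion), 44 (C/G, transversion), 46 (A/C, transversion), 47 (C/A, transversion).
Of the 15 differences, 1 transition and 14 transversions, so the answer is 1.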